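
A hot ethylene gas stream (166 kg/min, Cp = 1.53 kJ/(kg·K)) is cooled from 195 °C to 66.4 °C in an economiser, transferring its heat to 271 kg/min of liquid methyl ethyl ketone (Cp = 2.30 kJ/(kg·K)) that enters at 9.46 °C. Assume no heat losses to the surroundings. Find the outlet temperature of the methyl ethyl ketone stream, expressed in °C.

T_c,out = 61.9 °C

Heat released by hot stream: Q = 166 × 1.53 × (195 − 66.4) = 32662 kJ/min
Energy balance on cold side (adiabatic exchanger): Q = ṁ_c·Cp_c·(T_c,out − T_c,in)
T_c,out = 9.46 + 32662/(271 × 2.30) = 61.861 °C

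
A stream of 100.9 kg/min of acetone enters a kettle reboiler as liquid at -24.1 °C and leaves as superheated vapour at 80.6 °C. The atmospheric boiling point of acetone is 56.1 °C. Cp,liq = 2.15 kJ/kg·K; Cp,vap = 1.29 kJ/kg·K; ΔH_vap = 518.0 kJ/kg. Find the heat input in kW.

Q = 1210 kW

liquid -24.1→56.1 °C: 172.43 kJ/kg
vaporisation at 56.1 °C: 518 kJ/kg
vapour 56.1→80.6 °C: 31.605 kJ/kg
Δh = 172.43 + 518 + 31.605 = 722.03 kJ/kg
Q = ṁ·Δh = 100.9 kg/min × 722.03 kJ/kg = 72853 kJ/min
|Q| = 1214.2 kW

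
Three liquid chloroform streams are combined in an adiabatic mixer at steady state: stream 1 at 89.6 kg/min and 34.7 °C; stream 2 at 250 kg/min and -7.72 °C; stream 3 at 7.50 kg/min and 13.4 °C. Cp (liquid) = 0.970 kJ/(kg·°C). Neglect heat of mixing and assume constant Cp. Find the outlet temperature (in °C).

T_out = 3.69 °C

No heat crosses the boundary, so H_out = H_in.
T_out = Σ ṁᵢCp,ᵢTᵢ / Σ ṁᵢCp,ᵢ
      = 1241.2 / 336.69 = 3.6866 °C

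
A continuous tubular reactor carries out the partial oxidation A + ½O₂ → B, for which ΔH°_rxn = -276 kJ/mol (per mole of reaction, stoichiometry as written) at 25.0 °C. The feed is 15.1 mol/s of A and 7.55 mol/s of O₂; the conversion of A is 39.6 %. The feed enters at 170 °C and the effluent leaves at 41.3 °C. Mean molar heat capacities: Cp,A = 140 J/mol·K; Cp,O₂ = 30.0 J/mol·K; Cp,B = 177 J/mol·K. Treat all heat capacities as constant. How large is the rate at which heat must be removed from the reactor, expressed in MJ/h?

Q_out = 7020 MJ/h

Extent of reaction ξ = 0.396 × 15.1 = 5.9796 mol/s
Reaction term: ξ·ΔH°_rxn = 5.9796 × -276 = -1650.4 kJ/s
Sensible, feed 170→25 °C: -339.37 kJ/s
Outlet flows (mol/s): A 9.1204, O₂ 4.5602, B 5.9796
Sensible, products 25→41.3 °C: 40.294 kJ/s
Q = ΔH = -1949.4 kJ/s = -1949.4 kW
Heat removed = 7018 MJ/h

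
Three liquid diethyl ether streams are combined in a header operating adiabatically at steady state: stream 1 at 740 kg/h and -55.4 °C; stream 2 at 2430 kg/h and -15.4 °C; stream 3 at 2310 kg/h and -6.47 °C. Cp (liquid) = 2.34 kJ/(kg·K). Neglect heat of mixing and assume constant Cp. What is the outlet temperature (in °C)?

T_out = -17.0 °C

No heat crosses the boundary, so H_out = H_in.
T_out = Σ ṁᵢCp,ᵢTᵢ / Σ ṁᵢCp,ᵢ
      = -218470 / 12823 = -17.037 °C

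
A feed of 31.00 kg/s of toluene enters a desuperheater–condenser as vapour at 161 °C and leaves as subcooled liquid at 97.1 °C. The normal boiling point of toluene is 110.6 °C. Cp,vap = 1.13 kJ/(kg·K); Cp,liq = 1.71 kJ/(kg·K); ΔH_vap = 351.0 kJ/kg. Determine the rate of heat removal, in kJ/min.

Q_c = 802000 kJ/min

vapour 161→110.6 °C: -56.952 kJ/kg
condensation at 110.6 °C: -351 kJ/kg
liquid 110.6→97.1 °C: -23.085 kJ/kg
Δh = -56.952 + -351 + -23.085 = -431.04 kJ/kg
Q = ṁ·Δh = 31.00 kg/s × -431.04 kJ/kg = -13362 kJ/s
|Q| = 13362 kW = 801730 kJ/min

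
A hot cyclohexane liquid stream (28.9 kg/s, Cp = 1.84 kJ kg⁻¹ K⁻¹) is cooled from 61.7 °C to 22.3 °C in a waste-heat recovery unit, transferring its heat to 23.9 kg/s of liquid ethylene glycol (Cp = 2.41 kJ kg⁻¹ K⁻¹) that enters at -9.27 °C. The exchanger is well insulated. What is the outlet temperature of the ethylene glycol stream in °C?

T_c,out = 27.1 °C

Heat released by hot stream: Q = 28.9 × 1.84 × (61.7 − 22.3) = 2095.1 kJ/s
Energy balance on cold side (adiabatic exchanger): Q = ṁ_c·Cp_c·(T_c,out − T_c,in)
T_c,out = -9.27 + 2095.1/(23.9 × 2.41) = 27.104 °C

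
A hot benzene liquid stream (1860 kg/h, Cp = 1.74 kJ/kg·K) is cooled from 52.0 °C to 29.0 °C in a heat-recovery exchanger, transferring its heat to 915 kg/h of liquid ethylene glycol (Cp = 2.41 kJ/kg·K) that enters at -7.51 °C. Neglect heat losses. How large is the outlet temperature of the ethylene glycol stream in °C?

T_c,out = 26.2 °C

Heat released by hot stream: Q = 1860 × 1.74 × (52.0 − 29.0) = 74437 kJ/h
Energy balance on cold side (adiabatic exchanger): Q = ṁ_c·Cp_c·(T_c,out − T_c,in)
T_c,out = -7.51 + 74437/(915 × 2.41) = 26.246 °C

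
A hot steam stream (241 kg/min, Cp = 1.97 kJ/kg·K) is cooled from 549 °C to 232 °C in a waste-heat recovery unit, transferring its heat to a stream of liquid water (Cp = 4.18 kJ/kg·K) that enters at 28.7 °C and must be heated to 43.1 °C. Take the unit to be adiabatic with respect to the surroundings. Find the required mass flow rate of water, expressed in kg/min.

ṁ_c = 2500 kg/min

Heat released by hot stream: Q = 241 × 1.97 × (549 − 232) = 150500 kJ/min
Energy balance on cold side (adiabatic exchanger): Q = ṁ_c·Cp_c·(T_c,out − T_c,in)
ṁ_c = 150500 / [4.18 × (43.1 − 28.7)] = 2500.4 kg/min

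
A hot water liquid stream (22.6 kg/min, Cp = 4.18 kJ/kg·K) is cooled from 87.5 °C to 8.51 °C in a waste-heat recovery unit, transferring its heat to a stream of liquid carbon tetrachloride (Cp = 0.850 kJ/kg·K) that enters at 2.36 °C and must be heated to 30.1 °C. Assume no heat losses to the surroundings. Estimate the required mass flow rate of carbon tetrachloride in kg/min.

Heat released by hot stream: Q = 22.6 × 4.18 × (87.5 − 8.51) = 7462 kJ/min
Energy balance on cold side (adiabatic exchanger): Q = ṁ_c·Cp_c·(T_c,out − T_c,in)
ṁ_c = 7462 / [0.850 × (30.1 − 2.36)] = 316.47 kg/min

ṁ_c = 316 kg/min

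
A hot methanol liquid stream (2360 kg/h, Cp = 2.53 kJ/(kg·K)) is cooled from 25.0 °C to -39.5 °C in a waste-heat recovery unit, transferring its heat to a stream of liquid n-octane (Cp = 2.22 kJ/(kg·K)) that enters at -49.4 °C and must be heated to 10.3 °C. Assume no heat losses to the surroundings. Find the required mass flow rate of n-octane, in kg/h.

ṁ_c = 2910 kg/h

Heat released by hot stream: Q = 2360 × 2.53 × (25.0 − -39.5) = 385120 kJ/h
Energy balance on cold side (adiabatic exchanger): Q = ṁ_c·Cp_c·(T_c,out − T_c,in)
ṁ_c = 385120 / [2.22 × (10.3 − -49.4)] = 2905.8 kg/h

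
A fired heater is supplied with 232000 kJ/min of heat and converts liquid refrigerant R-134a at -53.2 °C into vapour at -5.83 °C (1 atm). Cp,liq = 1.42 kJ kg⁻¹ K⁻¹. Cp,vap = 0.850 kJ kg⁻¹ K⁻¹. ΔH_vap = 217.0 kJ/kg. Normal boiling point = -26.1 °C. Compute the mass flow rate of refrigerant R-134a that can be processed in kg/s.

ṁ = 14.2 kg/s

Δh = 1.42×(-26.1−-53.2) + 217.0 + 0.850×(-5.83−-26.1) = 272.71 kJ/kg
Q = 232000 kJ/min = 3866.7 kJ/s = 3866.7 kJ/s
ṁ = Q/Δh = 3866.7 / 272.71 = 14.179 kg/s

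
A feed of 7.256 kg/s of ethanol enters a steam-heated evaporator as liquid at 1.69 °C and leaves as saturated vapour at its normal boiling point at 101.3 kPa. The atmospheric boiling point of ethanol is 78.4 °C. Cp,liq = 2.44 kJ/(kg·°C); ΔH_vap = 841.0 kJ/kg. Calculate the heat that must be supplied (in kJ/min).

liquid 1.69→78.4 °C: 187.17 kJ/kg
vaporisation at 78.4 °C: 841 kJ/kg
Δh = 187.17 + 841 = 1028.2 kJ/kg
Q = ṁ·Δh = 7.256 kg/s × 1028.2 kJ/kg = 7460.4 kJ/s
|Q| = 7460.4 kW = 447630 kJ/min

Q = 448000 kJ/min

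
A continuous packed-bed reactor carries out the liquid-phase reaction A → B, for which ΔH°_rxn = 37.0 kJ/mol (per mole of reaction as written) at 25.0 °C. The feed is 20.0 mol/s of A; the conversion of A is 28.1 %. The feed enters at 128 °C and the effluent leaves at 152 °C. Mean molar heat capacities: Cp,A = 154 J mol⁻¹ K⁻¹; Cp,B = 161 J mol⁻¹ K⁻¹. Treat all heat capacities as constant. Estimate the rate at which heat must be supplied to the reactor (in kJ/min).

Q_in = 17200 kJ/min

Extent of reaction ξ = 0.281 × 20.0 = 5.62 mol/s
Reaction term: ξ·ΔH°_rxn = 5.62 × 37.0 = 207.94 kJ/s
Sensible, feed 128→25 °C: -317.24 kJ/s
Outlet flows (mol/s): A 14.38, B 5.62
Sensible, products 25→152 °C: 396.16 kJ/s
Q = ΔH = 286.86 kJ/s = 286.86 kW
Heat supplied = 17211 kJ/min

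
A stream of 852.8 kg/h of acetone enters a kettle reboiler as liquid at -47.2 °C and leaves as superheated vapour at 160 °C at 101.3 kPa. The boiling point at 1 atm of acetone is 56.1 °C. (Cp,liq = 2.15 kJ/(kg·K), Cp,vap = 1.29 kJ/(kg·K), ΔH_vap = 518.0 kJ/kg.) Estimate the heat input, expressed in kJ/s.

Q = 207 kJ/s

liquid -47.2→56.1 °C: 222.1 kJ/kg
vaporisation at 56.1 °C: 518 kJ/kg
vapour 56.1→160 °C: 134.03 kJ/kg
Δh = 222.1 + 518 + 134.03 = 874.13 kJ/kg
Q = ṁ·Δh = 852.8 kg/h × 874.13 kJ/kg = 745450 kJ/h
|Q| = 207.07 kW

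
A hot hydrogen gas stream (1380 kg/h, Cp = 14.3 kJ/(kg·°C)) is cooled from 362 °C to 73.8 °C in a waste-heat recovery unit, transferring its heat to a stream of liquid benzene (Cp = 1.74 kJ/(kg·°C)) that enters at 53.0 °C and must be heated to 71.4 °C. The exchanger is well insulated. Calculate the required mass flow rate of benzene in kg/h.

Heat released by hot stream: Q = 1380 × 14.3 × (362 − 73.8) = 5.6873e+06 kJ/h
Energy balance on cold side (adiabatic exchanger): Q = ṁ_c·Cp_c·(T_c,out − T_c,in)
ṁ_c = 5.6873e+06 / [1.74 × (71.4 − 53.0)] = 177640 kg/h

ṁ_c = 178000 kg/h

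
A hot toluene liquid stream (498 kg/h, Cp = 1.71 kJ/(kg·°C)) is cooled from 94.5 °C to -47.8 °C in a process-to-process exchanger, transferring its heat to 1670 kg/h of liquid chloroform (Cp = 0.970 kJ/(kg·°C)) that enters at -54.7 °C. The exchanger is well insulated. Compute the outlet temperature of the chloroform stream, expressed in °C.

Heat released by hot stream: Q = 498 × 1.71 × (94.5 − -47.8) = 121180 kJ/h
Energy balance on cold side (adiabatic exchanger): Q = ṁ_c·Cp_c·(T_c,out − T_c,in)
T_c,out = -54.7 + 121180/(1670 × 0.970) = 20.107 °C

T_c,out = 20.1 °C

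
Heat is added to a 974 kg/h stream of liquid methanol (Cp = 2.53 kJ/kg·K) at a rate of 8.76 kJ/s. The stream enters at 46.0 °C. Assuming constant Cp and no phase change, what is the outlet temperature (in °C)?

Q = 8.76 kJ/s = 31536 kJ/h
ΔT = Q/(ṁ·Cp) = 31536/(974×2.53) = 12.798 K
T_out = 46.0 + 12.798 = 58.798 °C

T_out = 58.8 °C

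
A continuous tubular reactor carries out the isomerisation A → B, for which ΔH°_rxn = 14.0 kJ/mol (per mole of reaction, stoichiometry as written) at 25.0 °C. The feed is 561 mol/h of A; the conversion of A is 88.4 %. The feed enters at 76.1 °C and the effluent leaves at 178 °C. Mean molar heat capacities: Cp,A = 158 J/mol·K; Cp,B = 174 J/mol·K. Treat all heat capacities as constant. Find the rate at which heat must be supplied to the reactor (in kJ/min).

Extent of reaction ξ = 0.884 × 561 = 495.92 mol/h
Reaction term: ξ·ΔH°_rxn = 495.92 × 14.0 = 6942.9 kJ/h
Sensible, feed 76.1→25 °C: -4529.4 kJ/h
Outlet flows (mol/h): A 65.076, B 495.92
Sensible, products 25→178 °C: 14776 kJ/h
Q = ΔH = 17189 kJ/h = 4.7748 kW
Heat supplied = 286.49 kJ/min

Q_in = 286 kJ/min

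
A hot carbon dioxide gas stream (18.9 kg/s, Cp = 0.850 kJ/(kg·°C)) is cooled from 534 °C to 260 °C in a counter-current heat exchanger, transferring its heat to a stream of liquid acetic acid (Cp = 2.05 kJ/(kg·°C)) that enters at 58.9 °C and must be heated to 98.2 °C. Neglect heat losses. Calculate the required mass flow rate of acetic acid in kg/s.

Heat released by hot stream: Q = 18.9 × 0.850 × (534 − 260) = 4401.8 kJ/s
Energy balance on cold side (adiabatic exchanger): Q = ṁ_c·Cp_c·(T_c,out − T_c,in)
ṁ_c = 4401.8 / [2.05 × (98.2 − 58.9)] = 54.637 kg/s

ṁ_c = 54.6 kg/s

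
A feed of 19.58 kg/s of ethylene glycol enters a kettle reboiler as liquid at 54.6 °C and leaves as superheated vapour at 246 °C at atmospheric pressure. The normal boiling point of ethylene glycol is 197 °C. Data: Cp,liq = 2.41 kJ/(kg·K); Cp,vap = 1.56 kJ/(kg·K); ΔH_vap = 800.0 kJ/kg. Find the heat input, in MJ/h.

Q = 86000 MJ/h

liquid 54.6→197 °C: 343.18 kJ/kg
vaporisation at 197 °C: 800 kJ/kg
vapour 197→246 °C: 76.44 kJ/kg
Δh = 343.18 + 800 + 76.44 = 1219.6 kJ/kg
Q = ṁ·Δh = 19.58 kg/s × 1219.6 kJ/kg = 23880 kJ/s
|Q| = 23880 kW = 85969 MJ/h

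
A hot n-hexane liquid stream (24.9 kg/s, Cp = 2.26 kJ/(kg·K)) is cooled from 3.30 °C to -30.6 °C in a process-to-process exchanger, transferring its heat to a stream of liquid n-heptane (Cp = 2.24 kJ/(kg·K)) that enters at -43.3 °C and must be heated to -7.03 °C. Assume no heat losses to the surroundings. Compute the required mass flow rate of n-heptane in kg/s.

ṁ_c = 23.5 kg/s

Heat released by hot stream: Q = 24.9 × 2.26 × (3.30 − -30.6) = 1907.7 kJ/s
Energy balance on cold side (adiabatic exchanger): Q = ṁ_c·Cp_c·(T_c,out − T_c,in)
ṁ_c = 1907.7 / [2.24 × (-7.03 − -43.3)] = 23.481 kg/s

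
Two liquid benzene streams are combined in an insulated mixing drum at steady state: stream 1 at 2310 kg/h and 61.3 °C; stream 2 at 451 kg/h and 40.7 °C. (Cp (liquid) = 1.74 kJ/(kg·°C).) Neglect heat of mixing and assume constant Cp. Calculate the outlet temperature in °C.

T_out = 57.9 °C

Adiabatic, steady state ⇒ Σ ṁᵢCp,ᵢ(T_out − Tᵢ) = 0
T_out = Σ ṁᵢCp,ᵢTᵢ / Σ ṁᵢCp,ᵢ
      = 278330 / 4804.1 = 57.935 °C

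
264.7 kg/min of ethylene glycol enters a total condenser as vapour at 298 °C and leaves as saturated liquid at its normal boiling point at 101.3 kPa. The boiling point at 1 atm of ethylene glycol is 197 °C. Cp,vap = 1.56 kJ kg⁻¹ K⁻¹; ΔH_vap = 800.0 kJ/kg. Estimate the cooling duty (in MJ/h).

vapour 298→197 °C: -157.56 kJ/kg
condensation at 197 °C: -800 kJ/kg
Δh = -157.56 + -800 = -957.56 kJ/kg
Q = ṁ·Δh = 264.7 kg/min × -957.56 kJ/kg = -253470 kJ/min
|Q| = 4224.4 kW = 15208 MJ/h

Q_c = 15200 MJ/h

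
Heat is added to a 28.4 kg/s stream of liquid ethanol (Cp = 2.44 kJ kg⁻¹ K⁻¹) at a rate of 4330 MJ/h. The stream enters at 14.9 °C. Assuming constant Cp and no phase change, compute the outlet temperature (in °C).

Q = 4330 MJ/h = 1202.8 kJ/s
ΔT = Q/(ṁ·Cp) = 1202.8/(28.4×2.44) = 17.357 K
T_out = 14.9 + 17.357 = 32.257 °C

T_out = 32.3 °C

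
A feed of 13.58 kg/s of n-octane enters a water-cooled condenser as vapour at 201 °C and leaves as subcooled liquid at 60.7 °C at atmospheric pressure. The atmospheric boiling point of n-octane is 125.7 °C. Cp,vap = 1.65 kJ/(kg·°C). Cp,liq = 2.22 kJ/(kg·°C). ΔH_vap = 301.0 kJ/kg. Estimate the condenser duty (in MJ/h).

vapour 201→125.7 °C: -124.24 kJ/kg
condensation at 125.7 °C: -301 kJ/kg
liquid 125.7→60.7 °C: -144.3 kJ/kg
Δh = -124.24 + -301 + -144.3 = -569.54 kJ/kg
Q = ṁ·Δh = 13.58 kg/s × -569.54 kJ/kg = -7734.4 kJ/s
|Q| = 7734.4 kW = 27844 MJ/h

Q_c = 27800 MJ/h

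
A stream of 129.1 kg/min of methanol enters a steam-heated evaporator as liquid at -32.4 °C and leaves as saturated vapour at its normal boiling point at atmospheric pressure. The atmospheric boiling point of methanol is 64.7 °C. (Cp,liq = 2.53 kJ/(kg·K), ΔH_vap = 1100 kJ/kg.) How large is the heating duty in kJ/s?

Q = 2900 kJ/s

liquid -32.4→64.7 °C: 245.66 kJ/kg
vaporisation at 64.7 °C: 1100 kJ/kg
Δh = 245.66 + 1100 = 1345.7 kJ/kg
Q = ṁ·Δh = 129.1 kg/min × 1345.7 kJ/kg = 173730 kJ/min
|Q| = 2895.4 kW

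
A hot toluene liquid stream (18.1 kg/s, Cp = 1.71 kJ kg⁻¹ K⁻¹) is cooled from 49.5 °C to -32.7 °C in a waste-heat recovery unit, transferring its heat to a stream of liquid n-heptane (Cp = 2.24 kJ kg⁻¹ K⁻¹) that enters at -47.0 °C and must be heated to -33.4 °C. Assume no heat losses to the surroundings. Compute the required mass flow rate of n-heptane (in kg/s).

Heat released by hot stream: Q = 18.1 × 1.71 × (49.5 − -32.7) = 2544.2 kJ/s
Energy balance on cold side (adiabatic exchanger): Q = ṁ_c·Cp_c·(T_c,out − T_c,in)
ṁ_c = 2544.2 / [2.24 × (-33.4 − -47.0)] = 83.514 kg/s

ṁ_c = 83.5 kg/s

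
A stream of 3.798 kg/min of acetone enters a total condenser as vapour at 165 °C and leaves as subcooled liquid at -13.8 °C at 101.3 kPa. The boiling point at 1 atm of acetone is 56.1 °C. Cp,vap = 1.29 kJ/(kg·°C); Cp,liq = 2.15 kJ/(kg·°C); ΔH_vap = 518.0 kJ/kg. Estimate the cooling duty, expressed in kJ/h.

Q_c = 184000 kJ/h

vapour 165→56.1 °C: -140.48 kJ/kg
condensation at 56.1 °C: -518 kJ/kg
liquid 56.1→-13.8 °C: -150.28 kJ/kg
Δh = -140.48 + -518 + -150.28 = -808.77 kJ/kg
Q = ṁ·Δh = 3.798 kg/min × -808.77 kJ/kg = -3071.7 kJ/min
|Q| = 51.195 kW = 184300 kJ/h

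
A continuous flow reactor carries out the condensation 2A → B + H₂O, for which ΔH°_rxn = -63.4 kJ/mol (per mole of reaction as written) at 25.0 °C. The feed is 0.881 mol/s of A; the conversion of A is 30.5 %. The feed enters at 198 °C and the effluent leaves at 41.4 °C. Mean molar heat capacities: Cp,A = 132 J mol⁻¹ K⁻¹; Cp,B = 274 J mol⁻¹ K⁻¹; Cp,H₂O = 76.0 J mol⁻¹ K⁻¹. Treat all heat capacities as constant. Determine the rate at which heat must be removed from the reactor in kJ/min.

Q_out = 1590 kJ/min

Extent of reaction ξ = 0.305 × 0.881 / 2 = 0.13435 mol/s
Reaction term: ξ·ΔH°_rxn = 0.13435 × -63.4 = -8.5179 kJ/s
Sensible, feed 198→25 °C: -20.119 kJ/s
Outlet flows (mol/s): A 0.6123, B 0.13435, H₂O 0.13435
Sensible, products 25→41.4 °C: 2.0967 kJ/s
Q = ΔH = -26.54 kJ/s = -26.54 kW
Heat removed = 1592.4 kJ/min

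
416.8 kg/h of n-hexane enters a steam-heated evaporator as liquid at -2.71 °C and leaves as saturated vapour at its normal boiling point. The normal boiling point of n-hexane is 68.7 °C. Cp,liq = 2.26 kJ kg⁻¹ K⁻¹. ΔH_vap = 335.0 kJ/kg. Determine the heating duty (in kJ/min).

Q = 3450 kJ/min

liquid -2.71→68.7 °C: 161.39 kJ/kg
vaporisation at 68.7 °C: 335 kJ/kg
Δh = 161.39 + 335 = 496.39 kJ/kg
Q = ṁ·Δh = 416.8 kg/h × 496.39 kJ/kg = 206890 kJ/h
|Q| = 57.471 kW = 3448.2 kJ/min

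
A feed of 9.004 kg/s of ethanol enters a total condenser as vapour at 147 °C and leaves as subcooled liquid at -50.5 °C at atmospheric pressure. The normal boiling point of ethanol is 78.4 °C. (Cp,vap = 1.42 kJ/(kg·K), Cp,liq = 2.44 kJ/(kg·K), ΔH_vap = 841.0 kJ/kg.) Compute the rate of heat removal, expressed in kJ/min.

Q_c = 677000 kJ/min

vapour 147→78.4 °C: -97.412 kJ/kg
condensation at 78.4 °C: -841 kJ/kg
liquid 78.4→-50.5 °C: -314.52 kJ/kg
Δh = -97.412 + -841 + -314.52 = -1252.9 kJ/kg
Q = ṁ·Δh = 9.004 kg/s × -1252.9 kJ/kg = -11281 kJ/s
|Q| = 11281 kW = 676880 kJ/min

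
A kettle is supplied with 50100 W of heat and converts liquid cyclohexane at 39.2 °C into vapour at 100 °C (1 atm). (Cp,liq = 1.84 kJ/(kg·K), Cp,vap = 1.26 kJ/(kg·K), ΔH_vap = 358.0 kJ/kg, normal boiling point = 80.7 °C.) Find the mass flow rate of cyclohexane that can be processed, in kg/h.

ṁ = 393 kg/h

Δh = 1.84×(80.7−39.2) + 358.0 + 1.26×(100−80.7) = 458.68 kJ/kg
Q = 50100 W = 50.1 kJ/s = 180360 kJ/h
ṁ = Q/Δh = 180360 / 458.68 = 393.22 kg/h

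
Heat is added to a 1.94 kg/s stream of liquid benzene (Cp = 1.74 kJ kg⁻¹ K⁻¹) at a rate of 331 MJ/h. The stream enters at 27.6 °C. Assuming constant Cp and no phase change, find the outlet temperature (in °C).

Q = 331 MJ/h = 91.944 kJ/s
ΔT = Q/(ṁ·Cp) = 91.944/(1.94×1.74) = 27.238 K
T_out = 27.6 + 27.238 = 54.838 °C

T_out = 54.8 °C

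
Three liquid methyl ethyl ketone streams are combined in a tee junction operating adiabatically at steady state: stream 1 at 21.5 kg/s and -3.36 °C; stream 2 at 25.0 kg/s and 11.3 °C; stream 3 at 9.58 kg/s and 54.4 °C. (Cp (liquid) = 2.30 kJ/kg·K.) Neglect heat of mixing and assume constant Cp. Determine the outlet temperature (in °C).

No heat crosses the boundary, so H_out = H_in.
T_out = Σ ṁᵢCp,ᵢTᵢ / Σ ṁᵢCp,ᵢ
      = 1682.2 / 128.98 = 13.042 °C

T_out = 13.0 °C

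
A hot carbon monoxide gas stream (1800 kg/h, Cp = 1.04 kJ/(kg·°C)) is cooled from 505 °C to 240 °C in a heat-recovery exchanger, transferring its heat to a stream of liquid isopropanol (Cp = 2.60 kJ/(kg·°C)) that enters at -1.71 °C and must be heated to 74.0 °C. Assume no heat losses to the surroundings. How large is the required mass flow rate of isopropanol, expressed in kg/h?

ṁ_c = 2520 kg/h

Heat released by hot stream: Q = 1800 × 1.04 × (505 − 240) = 496080 kJ/h
Energy balance on cold side (adiabatic exchanger): Q = ṁ_c·Cp_c·(T_c,out − T_c,in)
ṁ_c = 496080 / [2.60 × (74.0 − -1.71)] = 2520.1 kg/h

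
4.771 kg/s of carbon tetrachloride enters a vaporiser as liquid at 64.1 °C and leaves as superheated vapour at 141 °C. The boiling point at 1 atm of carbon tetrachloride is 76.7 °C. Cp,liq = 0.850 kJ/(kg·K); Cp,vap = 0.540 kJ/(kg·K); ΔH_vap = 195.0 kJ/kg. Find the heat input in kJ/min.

Q = 68800 kJ/min

liquid 64.1→76.7 °C: 10.71 kJ/kg
vaporisation at 76.7 °C: 195 kJ/kg
vapour 76.7→141 °C: 34.722 kJ/kg
Δh = 10.71 + 195 + 34.722 = 240.43 kJ/kg
Q = ṁ·Δh = 4.771 kg/s × 240.43 kJ/kg = 1147.1 kJ/s
|Q| = 1147.1 kW = 68826 kJ/min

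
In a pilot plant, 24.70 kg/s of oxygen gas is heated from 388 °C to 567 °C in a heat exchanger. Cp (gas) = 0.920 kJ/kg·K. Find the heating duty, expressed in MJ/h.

Q = ṁ·Cp·ΔT = 24.70 × 0.920 × (567 − 388) = 4067.6 kJ/s
Heating duty = 14643 MJ/h

Q = 14600 MJ/h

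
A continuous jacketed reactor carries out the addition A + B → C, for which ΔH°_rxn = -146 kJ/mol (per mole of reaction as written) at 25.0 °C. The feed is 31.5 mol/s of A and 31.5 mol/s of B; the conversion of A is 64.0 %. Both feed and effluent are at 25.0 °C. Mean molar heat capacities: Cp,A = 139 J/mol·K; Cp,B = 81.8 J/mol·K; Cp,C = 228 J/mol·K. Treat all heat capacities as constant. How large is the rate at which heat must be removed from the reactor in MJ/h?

Q_out = 10600 MJ/h

Extent of reaction ξ = 0.640 × 31.5 = 20.16 mol/s
Reaction term: ξ·ΔH°_rxn = 20.16 × -146 = -2943.4 kJ/s
Q = ΔH = -2943.4 kJ/s = -2943.4 kW
Heat removed = 10596 MJ/h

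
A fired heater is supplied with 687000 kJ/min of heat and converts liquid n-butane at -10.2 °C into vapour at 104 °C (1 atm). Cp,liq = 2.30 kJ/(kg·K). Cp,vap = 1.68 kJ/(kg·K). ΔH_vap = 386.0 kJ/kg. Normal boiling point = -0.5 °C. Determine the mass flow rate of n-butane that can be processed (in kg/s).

Δh = 2.30×(-0.5−-10.2) + 386.0 + 1.68×(104−-0.5) = 583.87 kJ/kg
Q = 687000 kJ/min = 11450 kJ/s = 11450 kJ/s
ṁ = Q/Δh = 11450 / 583.87 = 19.611 kg/s

ṁ = 19.6 kg/s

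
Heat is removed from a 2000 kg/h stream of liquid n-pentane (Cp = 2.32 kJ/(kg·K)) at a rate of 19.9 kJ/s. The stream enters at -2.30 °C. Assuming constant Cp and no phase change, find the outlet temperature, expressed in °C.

Q = 19.9 kJ/s = 71640 kJ/h
ΔT = Q/(ṁ·Cp) = 71640/(2000×2.32) = 15.44 K
T_out = -2.30 − 15.44 = -17.74 °C

T_out = -17.7 °C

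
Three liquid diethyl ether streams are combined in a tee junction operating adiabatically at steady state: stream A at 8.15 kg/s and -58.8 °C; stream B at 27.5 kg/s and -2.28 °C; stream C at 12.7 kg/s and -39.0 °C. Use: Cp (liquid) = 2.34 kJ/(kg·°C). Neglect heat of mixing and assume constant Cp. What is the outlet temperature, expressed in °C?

T_out = -21.5 °C

Energy balance with Q = 0: Σ ṁᵢCp,ᵢ(T_out − Tᵢ) = 0
T_out = Σ ṁᵢCp,ᵢTᵢ / Σ ṁᵢCp,ᵢ
      = -2427.1 / 113.14 = -21.452 °C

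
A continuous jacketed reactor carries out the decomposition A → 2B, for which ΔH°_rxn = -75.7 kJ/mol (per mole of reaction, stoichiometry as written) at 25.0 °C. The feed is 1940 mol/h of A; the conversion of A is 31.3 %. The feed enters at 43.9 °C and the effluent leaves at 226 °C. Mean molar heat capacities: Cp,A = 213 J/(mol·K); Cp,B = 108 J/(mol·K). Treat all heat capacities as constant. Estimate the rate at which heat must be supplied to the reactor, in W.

Extent of reaction ξ = 0.313 × 1940 = 607.22 mol/h
Reaction term: ξ·ΔH°_rxn = 607.22 × -75.7 = -45967 kJ/h
Sensible, feed 43.9→25 °C: -7809.9 kJ/h
Outlet flows (mol/h): A 1332.8, B 1214.4
Sensible, products 25→226 °C: 83423 kJ/h
Q = ΔH = 29647 kJ/h = 8.2353 kW
Heat supplied = 8235.3 W

Q_in = 8240 W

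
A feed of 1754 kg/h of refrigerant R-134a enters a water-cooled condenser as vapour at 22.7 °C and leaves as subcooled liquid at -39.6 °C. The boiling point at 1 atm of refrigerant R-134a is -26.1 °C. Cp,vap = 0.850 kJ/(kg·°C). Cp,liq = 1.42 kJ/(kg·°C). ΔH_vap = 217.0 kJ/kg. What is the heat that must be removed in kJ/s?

vapour 22.7→-26.1 °C: -41.48 kJ/kg
condensation at -26.1 °C: -217 kJ/kg
liquid -26.1→-39.6 °C: -19.17 kJ/kg
Δh = -41.48 + -217 + -19.17 = -277.65 kJ/kg
Q = ṁ·Δh = 1754 kg/h × -277.65 kJ/kg = -487000 kJ/h
|Q| = 135.28 kW

Q_c = 135 kJ/s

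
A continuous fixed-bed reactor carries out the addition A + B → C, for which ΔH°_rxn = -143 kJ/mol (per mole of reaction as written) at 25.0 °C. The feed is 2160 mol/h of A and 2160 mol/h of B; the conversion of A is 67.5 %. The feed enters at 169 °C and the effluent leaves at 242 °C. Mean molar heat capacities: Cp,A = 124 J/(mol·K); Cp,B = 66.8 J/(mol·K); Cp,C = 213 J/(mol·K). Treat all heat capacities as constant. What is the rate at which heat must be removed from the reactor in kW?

Q_out = 47.6 kW

Extent of reaction ξ = 0.675 × 2160 = 1458 mol/h
Reaction term: ξ·ΔH°_rxn = 1458 × -143 = -208490 kJ/h
Sensible, feed 169→25 °C: -59346 kJ/h
Outlet flows (mol/h): A 702, B 702, C 1458
Sensible, products 25→242 °C: 96456 kJ/h
Q = ΔH = -171380 kJ/h = -47.607 kW
Heat removed = 47.607 kW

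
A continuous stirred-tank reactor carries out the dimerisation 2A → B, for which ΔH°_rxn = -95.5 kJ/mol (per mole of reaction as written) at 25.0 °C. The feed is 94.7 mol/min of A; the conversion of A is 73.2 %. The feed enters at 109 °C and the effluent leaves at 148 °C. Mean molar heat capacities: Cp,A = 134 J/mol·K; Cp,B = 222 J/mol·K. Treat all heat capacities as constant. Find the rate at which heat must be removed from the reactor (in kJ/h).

Q_out = 181000 kJ/h

Extent of reaction ξ = 0.732 × 94.7 / 2 = 34.66 mol/min
Reaction term: ξ·ΔH°_rxn = 34.66 × -95.5 = -3310 kJ/min
Sensible, feed 109→25 °C: -1065.9 kJ/min
Outlet flows (mol/min): A 25.38, B 34.66
Sensible, products 25→148 °C: 1364.7 kJ/min
Q = ΔH = -3011.3 kJ/min = -50.188 kW
Heat removed = 180680 kJ/h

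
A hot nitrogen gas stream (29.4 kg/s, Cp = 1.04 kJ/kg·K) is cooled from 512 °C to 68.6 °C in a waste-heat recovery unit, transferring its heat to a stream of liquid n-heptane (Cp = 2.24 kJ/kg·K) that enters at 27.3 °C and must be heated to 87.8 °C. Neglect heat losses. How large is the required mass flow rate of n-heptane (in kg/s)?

Heat released by hot stream: Q = 29.4 × 1.04 × (512 − 68.6) = 13557 kJ/s
Energy balance on cold side (adiabatic exchanger): Q = ṁ_c·Cp_c·(T_c,out − T_c,in)
ṁ_c = 13557 / [2.24 × (87.8 − 27.3)] = 100.04 kg/s

ṁ_c = 100 kg/s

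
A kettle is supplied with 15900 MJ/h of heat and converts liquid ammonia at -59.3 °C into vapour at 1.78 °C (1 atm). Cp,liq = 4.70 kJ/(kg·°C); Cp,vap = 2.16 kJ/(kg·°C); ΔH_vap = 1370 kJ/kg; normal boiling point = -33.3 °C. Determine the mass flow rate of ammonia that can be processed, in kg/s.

Δh = 4.70×(-33.3−-59.3) + 1370 + 2.16×(1.78−-33.3) = 1568 kJ/kg
Q = 15900 MJ/h = 4416.7 kJ/s = 4416.7 kJ/s
ṁ = Q/Δh = 4416.7 / 1568 = 2.8168 kg/s

ṁ = 2.82 kg/s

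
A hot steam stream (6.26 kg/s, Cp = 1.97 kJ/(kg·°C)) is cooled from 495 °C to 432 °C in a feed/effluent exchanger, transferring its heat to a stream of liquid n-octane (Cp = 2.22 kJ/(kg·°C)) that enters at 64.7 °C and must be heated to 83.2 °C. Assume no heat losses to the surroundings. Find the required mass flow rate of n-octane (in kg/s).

ṁ_c = 18.9 kg/s

Heat released by hot stream: Q = 6.26 × 1.97 × (495 − 432) = 776.93 kJ/s
Energy balance on cold side (adiabatic exchanger): Q = ṁ_c·Cp_c·(T_c,out − T_c,in)
ṁ_c = 776.93 / [2.22 × (83.2 − 64.7)] = 18.917 kg/s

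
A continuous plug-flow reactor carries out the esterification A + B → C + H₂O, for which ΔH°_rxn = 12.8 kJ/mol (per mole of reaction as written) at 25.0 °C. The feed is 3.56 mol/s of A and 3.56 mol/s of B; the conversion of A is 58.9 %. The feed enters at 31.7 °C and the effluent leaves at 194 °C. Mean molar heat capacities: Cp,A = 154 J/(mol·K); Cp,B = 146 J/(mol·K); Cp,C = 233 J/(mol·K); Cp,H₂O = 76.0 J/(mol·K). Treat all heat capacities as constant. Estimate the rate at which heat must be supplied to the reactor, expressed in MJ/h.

Q_in = 732 MJ/h

Extent of reaction ξ = 0.589 × 3.56 = 2.0968 mol/s
Reaction term: ξ·ΔH°_rxn = 2.0968 × 12.8 = 26.84 kJ/s
Sensible, feed 31.7→25 °C: -7.1556 kJ/s
Outlet flows (mol/s): A 1.4632, B 1.4632, C 2.0968, H₂O 2.0968
Sensible, products 25→194 °C: 183.68 kJ/s
Q = ΔH = 203.37 kJ/s = 203.37 kW
Heat supplied = 732.11 MJ/h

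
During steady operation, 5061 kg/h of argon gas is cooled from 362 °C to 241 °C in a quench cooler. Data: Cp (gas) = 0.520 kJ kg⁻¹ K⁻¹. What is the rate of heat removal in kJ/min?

Q = ṁ·Cp·ΔT = 5061 × 0.520 × (241 − 362) = -318440 kJ/h
Converting: 318440 / 3600 s = 88.455 kW
Cooling duty = 5307.3 kJ/min

Q_c = 5310 kJ/min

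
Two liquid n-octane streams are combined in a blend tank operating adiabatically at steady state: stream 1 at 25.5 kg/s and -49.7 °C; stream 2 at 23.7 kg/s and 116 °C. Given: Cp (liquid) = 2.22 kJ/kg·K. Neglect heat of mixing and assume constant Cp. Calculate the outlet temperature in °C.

Adiabatic, steady state ⇒ Σ ṁᵢCp,ᵢ(T_out − Tᵢ) = 0
T_out = Σ ṁᵢCp,ᵢTᵢ / Σ ṁᵢCp,ᵢ
      = 3289.7 / 109.22 = 30.119 °C

T_out = 30.1 °C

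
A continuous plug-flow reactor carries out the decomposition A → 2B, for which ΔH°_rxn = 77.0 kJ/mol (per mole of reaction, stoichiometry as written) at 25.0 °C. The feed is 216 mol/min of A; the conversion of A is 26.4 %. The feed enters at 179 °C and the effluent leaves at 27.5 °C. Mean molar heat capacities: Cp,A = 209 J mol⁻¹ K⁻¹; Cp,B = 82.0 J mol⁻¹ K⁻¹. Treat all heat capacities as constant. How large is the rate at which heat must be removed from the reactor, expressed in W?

Q_out = 40900 W

Extent of reaction ξ = 0.264 × 216 = 57.024 mol/min
Reaction term: ξ·ΔH°_rxn = 57.024 × 77.0 = 4390.8 kJ/min
Sensible, feed 179→25 °C: -6952.2 kJ/min
Outlet flows (mol/min): A 158.98, B 114.05
Sensible, products 25→27.5 °C: 106.44 kJ/min
Q = ΔH = -2454.9 kJ/min = -40.915 kW
Heat removed = 40915 W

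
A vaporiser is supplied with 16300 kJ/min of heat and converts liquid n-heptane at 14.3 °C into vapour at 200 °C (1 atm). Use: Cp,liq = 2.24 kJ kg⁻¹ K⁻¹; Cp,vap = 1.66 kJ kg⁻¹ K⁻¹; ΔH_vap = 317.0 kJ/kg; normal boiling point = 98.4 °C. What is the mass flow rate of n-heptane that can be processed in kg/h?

ṁ = 1450 kg/h

Δh = 2.24×(98.4−14.3) + 317.0 + 1.66×(200−98.4) = 674.04 kJ/kg
Q = 16300 kJ/min = 271.67 kJ/s = 978000 kJ/h
ṁ = Q/Δh = 978000 / 674.04 = 1451 kg/h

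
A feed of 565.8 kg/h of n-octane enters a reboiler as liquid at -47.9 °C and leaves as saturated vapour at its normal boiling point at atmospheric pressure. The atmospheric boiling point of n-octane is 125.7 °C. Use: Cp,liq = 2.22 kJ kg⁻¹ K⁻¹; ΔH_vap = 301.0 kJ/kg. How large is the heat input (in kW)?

liquid -47.9→125.7 °C: 385.39 kJ/kg
vaporisation at 125.7 °C: 301 kJ/kg
Δh = 385.39 + 301 = 686.39 kJ/kg
Q = ṁ·Δh = 565.8 kg/h × 686.39 kJ/kg = 388360 kJ/h
|Q| = 107.88 kW

Q = 108 kW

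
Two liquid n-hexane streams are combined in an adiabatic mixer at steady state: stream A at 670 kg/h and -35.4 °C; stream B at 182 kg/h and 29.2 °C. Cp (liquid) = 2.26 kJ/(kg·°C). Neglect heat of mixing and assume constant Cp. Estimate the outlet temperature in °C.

T_out = -21.6 °C

No heat crosses the boundary, so H_out = H_in.
Σ ṁᵢCp,ᵢTᵢ = 670×2.26×-35.4 + 182×2.26×29.2 = -41592
Σ ṁᵢCp,ᵢ = 670×2.26 + 182×2.26 = 1925.5
T_out = -41592 / 1925.5 = -21.6 °C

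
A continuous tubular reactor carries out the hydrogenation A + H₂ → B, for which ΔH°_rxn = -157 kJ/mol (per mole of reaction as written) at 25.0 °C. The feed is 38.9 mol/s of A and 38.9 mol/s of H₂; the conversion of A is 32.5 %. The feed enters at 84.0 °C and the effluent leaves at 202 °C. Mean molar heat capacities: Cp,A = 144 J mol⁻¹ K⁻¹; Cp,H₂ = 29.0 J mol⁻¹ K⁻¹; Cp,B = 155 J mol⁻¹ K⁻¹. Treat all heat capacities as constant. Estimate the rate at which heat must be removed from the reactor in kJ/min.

Q_out = 73900 kJ/min

Extent of reaction ξ = 0.325 × 38.9 = 12.643 mol/s
Reaction term: ξ·ΔH°_rxn = 12.643 × -157 = -1984.9 kJ/s
Sensible, feed 84.0→25 °C: -397.05 kJ/s
Outlet flows (mol/s): A 26.258, H₂ 26.258, B 12.643
Sensible, products 25→202 °C: 1150.9 kJ/s
Q = ΔH = -1231 kJ/s = -1231 kW
Heat removed = 73863 kJ/min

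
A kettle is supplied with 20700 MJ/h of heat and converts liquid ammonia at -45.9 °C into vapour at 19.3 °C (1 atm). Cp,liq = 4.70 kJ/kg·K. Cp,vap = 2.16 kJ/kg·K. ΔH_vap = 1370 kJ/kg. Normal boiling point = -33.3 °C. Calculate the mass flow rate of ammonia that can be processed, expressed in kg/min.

ṁ = 224 kg/min

Δh = 4.70×(-33.3−-45.9) + 1370 + 2.16×(19.3−-33.3) = 1542.8 kJ/kg
Q = 20700 MJ/h = 5750 kJ/s = 345000 kJ/min
ṁ = Q/Δh = 345000 / 1542.8 = 223.61 kg/min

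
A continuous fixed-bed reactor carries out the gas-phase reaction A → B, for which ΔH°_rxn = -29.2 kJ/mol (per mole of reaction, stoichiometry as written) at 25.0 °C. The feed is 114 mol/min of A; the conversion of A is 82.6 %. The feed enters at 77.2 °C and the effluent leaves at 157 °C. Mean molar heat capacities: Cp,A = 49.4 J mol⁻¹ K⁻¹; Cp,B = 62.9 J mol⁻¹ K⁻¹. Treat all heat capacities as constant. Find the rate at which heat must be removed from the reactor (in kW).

Extent of reaction ξ = 0.826 × 114 = 94.164 mol/min
Reaction term: ξ·ΔH°_rxn = 94.164 × -29.2 = -2749.6 kJ/min
Sensible, feed 77.2→25 °C: -293.97 kJ/min
Outlet flows (mol/min): A 19.836, B 94.164
Sensible, products 25→157 °C: 911.17 kJ/min
Q = ΔH = -2132.4 kJ/min = -35.54 kW
Heat removed = 35.54 kW

Q_out = 35.5 kW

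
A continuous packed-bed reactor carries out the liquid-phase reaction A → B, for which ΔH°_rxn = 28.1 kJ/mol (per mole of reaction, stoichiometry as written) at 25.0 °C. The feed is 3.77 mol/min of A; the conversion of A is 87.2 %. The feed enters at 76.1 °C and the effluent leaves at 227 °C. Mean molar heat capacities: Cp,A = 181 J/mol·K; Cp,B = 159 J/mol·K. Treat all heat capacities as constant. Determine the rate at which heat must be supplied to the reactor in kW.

Extent of reaction ξ = 0.872 × 3.77 = 3.2874 mol/min
Reaction term: ξ·ΔH°_rxn = 3.2874 × 28.1 = 92.377 kJ/min
Sensible, feed 76.1→25 °C: -34.869 kJ/min
Outlet flows (mol/min): A 0.48256, B 3.2874
Sensible, products 25→227 °C: 123.23 kJ/min
Q = ΔH = 180.74 kJ/min = 3.0123 kW
Heat supplied = 3.0123 kW

Q_in = 3.01 kW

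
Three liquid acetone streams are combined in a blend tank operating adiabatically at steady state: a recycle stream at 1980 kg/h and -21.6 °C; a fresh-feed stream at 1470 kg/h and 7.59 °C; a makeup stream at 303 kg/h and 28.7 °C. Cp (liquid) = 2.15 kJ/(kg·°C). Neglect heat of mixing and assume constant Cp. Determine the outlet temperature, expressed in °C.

T_out = -6.11 °C

Adiabatic, steady state ⇒ Σ ṁᵢCp,ᵢ(T_out − Tᵢ) = 0
T_out = Σ ṁᵢCp,ᵢTᵢ / Σ ṁᵢCp,ᵢ
      = -49266 / 8068.9 = -6.1057 °C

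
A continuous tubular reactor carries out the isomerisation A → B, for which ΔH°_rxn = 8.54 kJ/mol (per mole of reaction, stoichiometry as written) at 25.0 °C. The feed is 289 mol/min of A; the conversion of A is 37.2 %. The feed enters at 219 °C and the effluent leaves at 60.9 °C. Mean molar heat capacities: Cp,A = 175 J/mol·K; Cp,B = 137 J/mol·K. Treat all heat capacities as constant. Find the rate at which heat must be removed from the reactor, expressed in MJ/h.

Extent of reaction ξ = 0.372 × 289 = 107.51 mol/min
Reaction term: ξ·ΔH°_rxn = 107.51 × 8.54 = 918.12 kJ/min
Sensible, feed 219→25 °C: -9811.5 kJ/min
Outlet flows (mol/min): A 181.49, B 107.51
Sensible, products 25→60.9 °C: 1669 kJ/min
Q = ΔH = -7224.5 kJ/min = -120.41 kW
Heat removed = 433.47 MJ/h

Q_out = 433 MJ/h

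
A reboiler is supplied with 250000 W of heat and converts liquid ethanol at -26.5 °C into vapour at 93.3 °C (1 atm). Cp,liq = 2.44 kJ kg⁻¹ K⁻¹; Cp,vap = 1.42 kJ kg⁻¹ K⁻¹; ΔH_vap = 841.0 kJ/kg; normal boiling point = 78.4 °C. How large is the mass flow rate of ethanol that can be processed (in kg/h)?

ṁ = 805 kg/h

Δh = 2.44×(78.4−-26.5) + 841.0 + 1.42×(93.3−78.4) = 1118.1 kJ/kg
Q = 250000 W = 250 kJ/s = 900000 kJ/h
ṁ = Q/Δh = 900000 / 1118.1 = 804.93 kg/h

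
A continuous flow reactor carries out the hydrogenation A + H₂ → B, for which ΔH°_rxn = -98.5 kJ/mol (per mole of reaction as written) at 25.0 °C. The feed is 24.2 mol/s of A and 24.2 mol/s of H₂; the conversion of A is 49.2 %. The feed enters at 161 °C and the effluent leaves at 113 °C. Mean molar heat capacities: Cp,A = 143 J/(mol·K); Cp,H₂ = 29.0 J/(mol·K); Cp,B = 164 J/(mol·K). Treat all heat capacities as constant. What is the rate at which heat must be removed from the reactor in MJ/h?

Q_out = 4970 MJ/h

Extent of reaction ξ = 0.492 × 24.2 = 11.906 mol/s
Reaction term: ξ·ΔH°_rxn = 11.906 × -98.5 = -1172.8 kJ/s
Sensible, feed 161→25 °C: -566.09 kJ/s
Outlet flows (mol/s): A 12.294, H₂ 12.294, B 11.906
Sensible, products 25→113 °C: 357.91 kJ/s
Q = ΔH = -1381 kJ/s = -1381 kW
Heat removed = 4971.4 MJ/h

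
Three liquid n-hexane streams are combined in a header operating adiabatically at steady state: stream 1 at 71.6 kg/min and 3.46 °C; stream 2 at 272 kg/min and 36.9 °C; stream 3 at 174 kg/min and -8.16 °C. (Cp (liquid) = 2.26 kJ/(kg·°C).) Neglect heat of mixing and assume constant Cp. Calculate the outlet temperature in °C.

No heat crosses the boundary, so H_out = H_in.
Σ ṁᵢCp,ᵢTᵢ = 71.6×2.26×3.46 + 272×2.26×36.9 + 174×2.26×-8.16 = 20034
Σ ṁᵢCp,ᵢ = 71.6×2.26 + 272×2.26 + 174×2.26 = 1169.8
T_out = 20034 / 1169.8 = 17.127 °C

T_out = 17.1 °C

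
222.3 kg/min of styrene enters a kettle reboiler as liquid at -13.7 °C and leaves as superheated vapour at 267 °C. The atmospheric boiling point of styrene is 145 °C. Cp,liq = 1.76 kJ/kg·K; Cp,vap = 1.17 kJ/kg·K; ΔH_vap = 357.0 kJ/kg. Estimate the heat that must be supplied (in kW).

liquid -13.7→145 °C: 279.31 kJ/kg
vaporisation at 145 °C: 357 kJ/kg
vapour 145→267 °C: 142.74 kJ/kg
Δh = 279.31 + 357 + 142.74 = 779.05 kJ/kg
Q = ṁ·Δh = 222.3 kg/min × 779.05 kJ/kg = 173180 kJ/min
|Q| = 2886.4 kW

Q = 2890 kW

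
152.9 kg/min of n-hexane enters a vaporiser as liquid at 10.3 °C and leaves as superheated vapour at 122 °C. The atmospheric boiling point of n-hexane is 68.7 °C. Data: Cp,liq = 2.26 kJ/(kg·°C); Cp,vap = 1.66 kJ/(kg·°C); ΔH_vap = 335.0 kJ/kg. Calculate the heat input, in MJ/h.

Q = 5100 MJ/h

liquid 10.3→68.7 °C: 131.98 kJ/kg
vaporisation at 68.7 °C: 335 kJ/kg
vapour 68.7→122 °C: 88.478 kJ/kg
Δh = 131.98 + 335 + 88.478 = 555.46 kJ/kg
Q = ṁ·Δh = 152.9 kg/min × 555.46 kJ/kg = 84930 kJ/min
|Q| = 1415.5 kW = 5095.8 MJ/h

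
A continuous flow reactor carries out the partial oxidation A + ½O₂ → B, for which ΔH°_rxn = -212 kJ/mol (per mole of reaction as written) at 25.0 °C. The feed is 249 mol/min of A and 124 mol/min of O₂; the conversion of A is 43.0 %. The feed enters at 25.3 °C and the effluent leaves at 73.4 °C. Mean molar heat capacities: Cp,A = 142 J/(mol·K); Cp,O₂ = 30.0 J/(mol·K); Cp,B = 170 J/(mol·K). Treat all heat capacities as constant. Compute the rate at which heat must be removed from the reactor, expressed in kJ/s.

Q_out = 346 kJ/s

Extent of reaction ξ = 0.430 × 249 = 107.07 mol/min
Reaction term: ξ·ΔH°_rxn = 107.07 × -212 = -22699 kJ/min
Sensible, feed 25.3→25 °C: -11.723 kJ/min
Outlet flows (mol/min): A 141.93, O₂ 70.465, B 107.07
Sensible, products 25→73.4 °C: 1958.7 kJ/min
Q = ΔH = -20752 kJ/min = -345.86 kW
Heat removed = 345.86 kJ/s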